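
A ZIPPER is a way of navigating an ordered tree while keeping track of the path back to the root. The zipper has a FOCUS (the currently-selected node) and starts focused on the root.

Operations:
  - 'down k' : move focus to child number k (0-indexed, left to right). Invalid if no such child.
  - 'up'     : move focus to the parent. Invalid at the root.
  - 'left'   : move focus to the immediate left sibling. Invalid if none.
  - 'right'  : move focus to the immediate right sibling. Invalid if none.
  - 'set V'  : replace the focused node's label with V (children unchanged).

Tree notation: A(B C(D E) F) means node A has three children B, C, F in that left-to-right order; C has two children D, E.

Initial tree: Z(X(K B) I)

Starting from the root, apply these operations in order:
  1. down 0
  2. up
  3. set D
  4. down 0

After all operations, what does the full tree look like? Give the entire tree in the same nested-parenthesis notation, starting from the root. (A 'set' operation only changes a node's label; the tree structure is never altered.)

Answer: D(X(K B) I)

Derivation:
Step 1 (down 0): focus=X path=0 depth=1 children=['K', 'B'] left=[] right=['I'] parent=Z
Step 2 (up): focus=Z path=root depth=0 children=['X', 'I'] (at root)
Step 3 (set D): focus=D path=root depth=0 children=['X', 'I'] (at root)
Step 4 (down 0): focus=X path=0 depth=1 children=['K', 'B'] left=[] right=['I'] parent=D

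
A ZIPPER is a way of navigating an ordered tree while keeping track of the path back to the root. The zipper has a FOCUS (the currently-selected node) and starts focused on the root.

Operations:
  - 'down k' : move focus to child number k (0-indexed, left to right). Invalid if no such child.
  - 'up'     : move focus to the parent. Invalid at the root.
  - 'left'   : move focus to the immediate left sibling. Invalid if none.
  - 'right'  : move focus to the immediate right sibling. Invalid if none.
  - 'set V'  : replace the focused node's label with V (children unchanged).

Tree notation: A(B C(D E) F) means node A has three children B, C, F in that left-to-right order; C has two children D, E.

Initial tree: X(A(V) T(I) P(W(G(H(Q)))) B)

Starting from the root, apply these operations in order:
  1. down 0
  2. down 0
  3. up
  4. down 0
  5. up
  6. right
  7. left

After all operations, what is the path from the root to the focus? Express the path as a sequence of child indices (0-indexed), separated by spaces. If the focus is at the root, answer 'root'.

Step 1 (down 0): focus=A path=0 depth=1 children=['V'] left=[] right=['T', 'P', 'B'] parent=X
Step 2 (down 0): focus=V path=0/0 depth=2 children=[] left=[] right=[] parent=A
Step 3 (up): focus=A path=0 depth=1 children=['V'] left=[] right=['T', 'P', 'B'] parent=X
Step 4 (down 0): focus=V path=0/0 depth=2 children=[] left=[] right=[] parent=A
Step 5 (up): focus=A path=0 depth=1 children=['V'] left=[] right=['T', 'P', 'B'] parent=X
Step 6 (right): focus=T path=1 depth=1 children=['I'] left=['A'] right=['P', 'B'] parent=X
Step 7 (left): focus=A path=0 depth=1 children=['V'] left=[] right=['T', 'P', 'B'] parent=X

Answer: 0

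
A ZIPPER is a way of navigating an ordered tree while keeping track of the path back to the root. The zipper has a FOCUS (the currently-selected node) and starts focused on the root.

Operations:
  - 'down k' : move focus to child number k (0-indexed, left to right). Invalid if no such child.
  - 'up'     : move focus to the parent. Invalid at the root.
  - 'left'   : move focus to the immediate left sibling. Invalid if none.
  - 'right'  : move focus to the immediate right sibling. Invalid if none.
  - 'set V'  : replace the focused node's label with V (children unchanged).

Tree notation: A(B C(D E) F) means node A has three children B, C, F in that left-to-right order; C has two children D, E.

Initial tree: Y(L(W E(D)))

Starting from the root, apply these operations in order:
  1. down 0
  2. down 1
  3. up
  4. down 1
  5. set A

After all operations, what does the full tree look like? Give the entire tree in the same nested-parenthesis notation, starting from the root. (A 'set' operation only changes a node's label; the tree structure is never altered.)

Step 1 (down 0): focus=L path=0 depth=1 children=['W', 'E'] left=[] right=[] parent=Y
Step 2 (down 1): focus=E path=0/1 depth=2 children=['D'] left=['W'] right=[] parent=L
Step 3 (up): focus=L path=0 depth=1 children=['W', 'E'] left=[] right=[] parent=Y
Step 4 (down 1): focus=E path=0/1 depth=2 children=['D'] left=['W'] right=[] parent=L
Step 5 (set A): focus=A path=0/1 depth=2 children=['D'] left=['W'] right=[] parent=L

Answer: Y(L(W A(D)))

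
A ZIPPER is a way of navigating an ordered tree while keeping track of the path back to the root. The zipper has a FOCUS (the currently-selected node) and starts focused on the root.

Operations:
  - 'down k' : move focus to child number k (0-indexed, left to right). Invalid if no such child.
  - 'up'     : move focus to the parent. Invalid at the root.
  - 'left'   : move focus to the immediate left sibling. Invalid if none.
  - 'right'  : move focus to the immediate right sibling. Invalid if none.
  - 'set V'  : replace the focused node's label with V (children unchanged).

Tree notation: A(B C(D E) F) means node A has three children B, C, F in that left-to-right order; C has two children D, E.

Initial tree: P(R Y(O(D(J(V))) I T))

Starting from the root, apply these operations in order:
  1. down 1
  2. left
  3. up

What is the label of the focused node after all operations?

Step 1 (down 1): focus=Y path=1 depth=1 children=['O', 'I', 'T'] left=['R'] right=[] parent=P
Step 2 (left): focus=R path=0 depth=1 children=[] left=[] right=['Y'] parent=P
Step 3 (up): focus=P path=root depth=0 children=['R', 'Y'] (at root)

Answer: P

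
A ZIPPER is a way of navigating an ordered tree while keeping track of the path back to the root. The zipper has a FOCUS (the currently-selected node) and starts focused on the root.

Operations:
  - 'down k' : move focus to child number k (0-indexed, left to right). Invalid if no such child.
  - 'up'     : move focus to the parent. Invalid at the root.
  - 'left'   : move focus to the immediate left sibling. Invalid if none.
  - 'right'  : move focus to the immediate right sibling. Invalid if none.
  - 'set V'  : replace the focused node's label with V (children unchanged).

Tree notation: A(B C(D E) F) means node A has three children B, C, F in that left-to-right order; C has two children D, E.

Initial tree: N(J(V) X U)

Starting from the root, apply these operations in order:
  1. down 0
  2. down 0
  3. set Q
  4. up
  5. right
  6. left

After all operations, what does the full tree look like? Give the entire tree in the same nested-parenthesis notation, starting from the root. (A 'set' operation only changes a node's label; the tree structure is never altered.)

Step 1 (down 0): focus=J path=0 depth=1 children=['V'] left=[] right=['X', 'U'] parent=N
Step 2 (down 0): focus=V path=0/0 depth=2 children=[] left=[] right=[] parent=J
Step 3 (set Q): focus=Q path=0/0 depth=2 children=[] left=[] right=[] parent=J
Step 4 (up): focus=J path=0 depth=1 children=['Q'] left=[] right=['X', 'U'] parent=N
Step 5 (right): focus=X path=1 depth=1 children=[] left=['J'] right=['U'] parent=N
Step 6 (left): focus=J path=0 depth=1 children=['Q'] left=[] right=['X', 'U'] parent=N

Answer: N(J(Q) X U)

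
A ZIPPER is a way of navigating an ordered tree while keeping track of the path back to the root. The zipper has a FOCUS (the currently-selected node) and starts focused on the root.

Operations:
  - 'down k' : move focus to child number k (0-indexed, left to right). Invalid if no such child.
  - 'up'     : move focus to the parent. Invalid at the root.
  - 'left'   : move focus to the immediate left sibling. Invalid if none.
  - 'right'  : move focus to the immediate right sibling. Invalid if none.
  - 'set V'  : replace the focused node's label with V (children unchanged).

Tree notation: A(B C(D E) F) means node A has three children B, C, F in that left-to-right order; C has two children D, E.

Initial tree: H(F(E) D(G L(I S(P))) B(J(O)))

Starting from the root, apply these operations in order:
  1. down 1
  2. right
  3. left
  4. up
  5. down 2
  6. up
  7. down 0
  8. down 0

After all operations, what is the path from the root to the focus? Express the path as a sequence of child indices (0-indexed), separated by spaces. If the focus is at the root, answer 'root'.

Step 1 (down 1): focus=D path=1 depth=1 children=['G', 'L'] left=['F'] right=['B'] parent=H
Step 2 (right): focus=B path=2 depth=1 children=['J'] left=['F', 'D'] right=[] parent=H
Step 3 (left): focus=D path=1 depth=1 children=['G', 'L'] left=['F'] right=['B'] parent=H
Step 4 (up): focus=H path=root depth=0 children=['F', 'D', 'B'] (at root)
Step 5 (down 2): focus=B path=2 depth=1 children=['J'] left=['F', 'D'] right=[] parent=H
Step 6 (up): focus=H path=root depth=0 children=['F', 'D', 'B'] (at root)
Step 7 (down 0): focus=F path=0 depth=1 children=['E'] left=[] right=['D', 'B'] parent=H
Step 8 (down 0): focus=E path=0/0 depth=2 children=[] left=[] right=[] parent=F

Answer: 0 0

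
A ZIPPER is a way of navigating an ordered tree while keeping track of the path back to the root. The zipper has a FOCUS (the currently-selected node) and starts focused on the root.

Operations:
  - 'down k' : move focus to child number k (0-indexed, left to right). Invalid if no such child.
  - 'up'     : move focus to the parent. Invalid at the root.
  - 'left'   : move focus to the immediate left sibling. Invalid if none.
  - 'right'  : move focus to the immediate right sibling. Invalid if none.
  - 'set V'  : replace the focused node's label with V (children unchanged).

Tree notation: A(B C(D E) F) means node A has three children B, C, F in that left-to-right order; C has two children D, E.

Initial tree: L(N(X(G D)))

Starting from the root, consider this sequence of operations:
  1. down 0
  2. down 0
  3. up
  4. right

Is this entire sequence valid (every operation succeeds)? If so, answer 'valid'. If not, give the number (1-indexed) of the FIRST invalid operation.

Answer: 4

Derivation:
Step 1 (down 0): focus=N path=0 depth=1 children=['X'] left=[] right=[] parent=L
Step 2 (down 0): focus=X path=0/0 depth=2 children=['G', 'D'] left=[] right=[] parent=N
Step 3 (up): focus=N path=0 depth=1 children=['X'] left=[] right=[] parent=L
Step 4 (right): INVALID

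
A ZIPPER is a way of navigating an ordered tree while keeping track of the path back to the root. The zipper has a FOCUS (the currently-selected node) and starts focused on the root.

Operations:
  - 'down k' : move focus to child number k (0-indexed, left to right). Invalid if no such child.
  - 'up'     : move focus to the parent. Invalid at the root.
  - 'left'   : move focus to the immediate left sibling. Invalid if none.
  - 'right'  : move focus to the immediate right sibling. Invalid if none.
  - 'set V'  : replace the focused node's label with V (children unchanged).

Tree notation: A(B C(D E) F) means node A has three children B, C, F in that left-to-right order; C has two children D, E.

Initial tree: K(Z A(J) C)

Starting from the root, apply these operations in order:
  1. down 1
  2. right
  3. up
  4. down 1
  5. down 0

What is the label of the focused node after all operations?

Answer: J

Derivation:
Step 1 (down 1): focus=A path=1 depth=1 children=['J'] left=['Z'] right=['C'] parent=K
Step 2 (right): focus=C path=2 depth=1 children=[] left=['Z', 'A'] right=[] parent=K
Step 3 (up): focus=K path=root depth=0 children=['Z', 'A', 'C'] (at root)
Step 4 (down 1): focus=A path=1 depth=1 children=['J'] left=['Z'] right=['C'] parent=K
Step 5 (down 0): focus=J path=1/0 depth=2 children=[] left=[] right=[] parent=A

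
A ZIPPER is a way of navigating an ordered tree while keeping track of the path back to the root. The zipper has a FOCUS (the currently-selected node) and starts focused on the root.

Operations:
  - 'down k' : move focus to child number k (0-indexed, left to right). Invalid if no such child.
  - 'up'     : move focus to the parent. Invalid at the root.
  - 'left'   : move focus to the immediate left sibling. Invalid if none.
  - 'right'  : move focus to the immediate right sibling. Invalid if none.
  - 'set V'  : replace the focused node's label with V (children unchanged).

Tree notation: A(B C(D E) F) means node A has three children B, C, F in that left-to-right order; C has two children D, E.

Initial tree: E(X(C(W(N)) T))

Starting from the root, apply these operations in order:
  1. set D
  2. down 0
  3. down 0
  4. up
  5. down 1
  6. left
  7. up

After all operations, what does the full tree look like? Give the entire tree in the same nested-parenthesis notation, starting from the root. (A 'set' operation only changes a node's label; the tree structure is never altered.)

Step 1 (set D): focus=D path=root depth=0 children=['X'] (at root)
Step 2 (down 0): focus=X path=0 depth=1 children=['C', 'T'] left=[] right=[] parent=D
Step 3 (down 0): focus=C path=0/0 depth=2 children=['W'] left=[] right=['T'] parent=X
Step 4 (up): focus=X path=0 depth=1 children=['C', 'T'] left=[] right=[] parent=D
Step 5 (down 1): focus=T path=0/1 depth=2 children=[] left=['C'] right=[] parent=X
Step 6 (left): focus=C path=0/0 depth=2 children=['W'] left=[] right=['T'] parent=X
Step 7 (up): focus=X path=0 depth=1 children=['C', 'T'] left=[] right=[] parent=D

Answer: D(X(C(W(N)) T))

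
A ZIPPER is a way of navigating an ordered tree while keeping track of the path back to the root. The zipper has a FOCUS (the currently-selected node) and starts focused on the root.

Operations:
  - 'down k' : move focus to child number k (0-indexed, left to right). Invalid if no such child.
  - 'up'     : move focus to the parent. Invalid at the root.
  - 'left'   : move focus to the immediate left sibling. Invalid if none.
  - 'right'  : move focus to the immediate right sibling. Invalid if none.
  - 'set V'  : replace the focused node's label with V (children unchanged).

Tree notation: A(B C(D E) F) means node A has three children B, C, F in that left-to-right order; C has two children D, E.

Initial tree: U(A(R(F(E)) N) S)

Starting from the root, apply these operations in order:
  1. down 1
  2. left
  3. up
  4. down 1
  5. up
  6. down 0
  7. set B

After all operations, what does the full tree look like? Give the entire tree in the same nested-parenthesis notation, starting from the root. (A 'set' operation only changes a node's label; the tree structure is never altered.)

Step 1 (down 1): focus=S path=1 depth=1 children=[] left=['A'] right=[] parent=U
Step 2 (left): focus=A path=0 depth=1 children=['R', 'N'] left=[] right=['S'] parent=U
Step 3 (up): focus=U path=root depth=0 children=['A', 'S'] (at root)
Step 4 (down 1): focus=S path=1 depth=1 children=[] left=['A'] right=[] parent=U
Step 5 (up): focus=U path=root depth=0 children=['A', 'S'] (at root)
Step 6 (down 0): focus=A path=0 depth=1 children=['R', 'N'] left=[] right=['S'] parent=U
Step 7 (set B): focus=B path=0 depth=1 children=['R', 'N'] left=[] right=['S'] parent=U

Answer: U(B(R(F(E)) N) S)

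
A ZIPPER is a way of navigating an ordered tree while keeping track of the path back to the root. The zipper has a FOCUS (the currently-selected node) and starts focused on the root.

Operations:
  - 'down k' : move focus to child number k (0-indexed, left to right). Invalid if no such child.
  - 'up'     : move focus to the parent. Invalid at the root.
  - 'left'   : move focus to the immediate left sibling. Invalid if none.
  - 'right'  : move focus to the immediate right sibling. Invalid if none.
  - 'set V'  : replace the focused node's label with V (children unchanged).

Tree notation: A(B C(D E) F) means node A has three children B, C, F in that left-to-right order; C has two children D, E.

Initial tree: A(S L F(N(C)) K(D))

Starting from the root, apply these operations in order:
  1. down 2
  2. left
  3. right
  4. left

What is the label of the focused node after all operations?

Answer: L

Derivation:
Step 1 (down 2): focus=F path=2 depth=1 children=['N'] left=['S', 'L'] right=['K'] parent=A
Step 2 (left): focus=L path=1 depth=1 children=[] left=['S'] right=['F', 'K'] parent=A
Step 3 (right): focus=F path=2 depth=1 children=['N'] left=['S', 'L'] right=['K'] parent=A
Step 4 (left): focus=L path=1 depth=1 children=[] left=['S'] right=['F', 'K'] parent=A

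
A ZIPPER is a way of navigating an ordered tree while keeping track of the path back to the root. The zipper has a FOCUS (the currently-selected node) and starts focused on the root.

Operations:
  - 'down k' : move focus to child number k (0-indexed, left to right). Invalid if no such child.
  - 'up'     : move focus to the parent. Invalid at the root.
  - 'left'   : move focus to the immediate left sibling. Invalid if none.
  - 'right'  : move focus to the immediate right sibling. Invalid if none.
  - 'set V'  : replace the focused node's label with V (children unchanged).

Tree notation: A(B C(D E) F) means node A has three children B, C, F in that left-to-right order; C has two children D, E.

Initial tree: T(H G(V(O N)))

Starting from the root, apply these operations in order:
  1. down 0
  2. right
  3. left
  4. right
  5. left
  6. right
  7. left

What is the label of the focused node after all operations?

Step 1 (down 0): focus=H path=0 depth=1 children=[] left=[] right=['G'] parent=T
Step 2 (right): focus=G path=1 depth=1 children=['V'] left=['H'] right=[] parent=T
Step 3 (left): focus=H path=0 depth=1 children=[] left=[] right=['G'] parent=T
Step 4 (right): focus=G path=1 depth=1 children=['V'] left=['H'] right=[] parent=T
Step 5 (left): focus=H path=0 depth=1 children=[] left=[] right=['G'] parent=T
Step 6 (right): focus=G path=1 depth=1 children=['V'] left=['H'] right=[] parent=T
Step 7 (left): focus=H path=0 depth=1 children=[] left=[] right=['G'] parent=T

Answer: H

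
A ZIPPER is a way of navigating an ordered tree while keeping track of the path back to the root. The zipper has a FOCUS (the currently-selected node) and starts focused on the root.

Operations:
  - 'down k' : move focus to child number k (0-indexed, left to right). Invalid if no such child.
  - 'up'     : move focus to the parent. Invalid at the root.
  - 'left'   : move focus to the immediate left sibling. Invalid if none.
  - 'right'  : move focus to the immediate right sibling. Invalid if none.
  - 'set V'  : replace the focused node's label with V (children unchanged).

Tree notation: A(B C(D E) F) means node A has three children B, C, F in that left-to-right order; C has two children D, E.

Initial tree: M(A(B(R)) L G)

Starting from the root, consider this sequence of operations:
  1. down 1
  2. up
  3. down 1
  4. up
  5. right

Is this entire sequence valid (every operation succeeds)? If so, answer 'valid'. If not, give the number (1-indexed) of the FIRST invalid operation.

Step 1 (down 1): focus=L path=1 depth=1 children=[] left=['A'] right=['G'] parent=M
Step 2 (up): focus=M path=root depth=0 children=['A', 'L', 'G'] (at root)
Step 3 (down 1): focus=L path=1 depth=1 children=[] left=['A'] right=['G'] parent=M
Step 4 (up): focus=M path=root depth=0 children=['A', 'L', 'G'] (at root)
Step 5 (right): INVALID

Answer: 5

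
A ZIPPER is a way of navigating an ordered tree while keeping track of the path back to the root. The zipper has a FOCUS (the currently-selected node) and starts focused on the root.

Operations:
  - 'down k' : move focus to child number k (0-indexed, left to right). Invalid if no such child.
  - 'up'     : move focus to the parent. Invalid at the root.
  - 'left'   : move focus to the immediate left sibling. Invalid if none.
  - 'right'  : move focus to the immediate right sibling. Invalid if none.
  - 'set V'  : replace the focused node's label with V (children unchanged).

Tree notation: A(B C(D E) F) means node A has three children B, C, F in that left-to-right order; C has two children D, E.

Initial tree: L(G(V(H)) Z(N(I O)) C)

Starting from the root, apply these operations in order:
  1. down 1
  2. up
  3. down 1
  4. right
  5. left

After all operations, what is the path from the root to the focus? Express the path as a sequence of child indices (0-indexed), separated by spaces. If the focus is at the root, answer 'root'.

Answer: 1

Derivation:
Step 1 (down 1): focus=Z path=1 depth=1 children=['N'] left=['G'] right=['C'] parent=L
Step 2 (up): focus=L path=root depth=0 children=['G', 'Z', 'C'] (at root)
Step 3 (down 1): focus=Z path=1 depth=1 children=['N'] left=['G'] right=['C'] parent=L
Step 4 (right): focus=C path=2 depth=1 children=[] left=['G', 'Z'] right=[] parent=L
Step 5 (left): focus=Z path=1 depth=1 children=['N'] left=['G'] right=['C'] parent=L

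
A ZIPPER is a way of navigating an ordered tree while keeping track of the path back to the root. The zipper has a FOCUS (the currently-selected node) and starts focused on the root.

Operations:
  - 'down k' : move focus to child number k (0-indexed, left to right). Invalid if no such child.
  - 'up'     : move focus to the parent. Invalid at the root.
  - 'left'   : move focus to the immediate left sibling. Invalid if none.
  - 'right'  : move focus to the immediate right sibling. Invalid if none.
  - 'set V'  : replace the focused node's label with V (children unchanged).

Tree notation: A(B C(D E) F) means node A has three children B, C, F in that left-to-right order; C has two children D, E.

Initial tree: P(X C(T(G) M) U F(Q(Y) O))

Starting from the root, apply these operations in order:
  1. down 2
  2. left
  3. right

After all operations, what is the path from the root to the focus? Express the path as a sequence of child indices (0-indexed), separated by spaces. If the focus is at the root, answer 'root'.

Answer: 2

Derivation:
Step 1 (down 2): focus=U path=2 depth=1 children=[] left=['X', 'C'] right=['F'] parent=P
Step 2 (left): focus=C path=1 depth=1 children=['T', 'M'] left=['X'] right=['U', 'F'] parent=P
Step 3 (right): focus=U path=2 depth=1 children=[] left=['X', 'C'] right=['F'] parent=P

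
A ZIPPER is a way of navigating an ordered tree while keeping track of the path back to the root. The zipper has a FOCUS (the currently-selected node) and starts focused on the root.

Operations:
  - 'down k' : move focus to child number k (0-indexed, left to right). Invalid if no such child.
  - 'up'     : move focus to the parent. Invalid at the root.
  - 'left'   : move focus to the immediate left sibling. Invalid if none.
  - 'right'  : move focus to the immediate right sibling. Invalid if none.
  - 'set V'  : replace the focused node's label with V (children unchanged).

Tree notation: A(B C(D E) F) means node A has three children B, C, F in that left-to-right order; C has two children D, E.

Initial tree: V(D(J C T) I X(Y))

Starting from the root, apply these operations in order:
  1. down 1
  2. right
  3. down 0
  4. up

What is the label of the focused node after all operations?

Step 1 (down 1): focus=I path=1 depth=1 children=[] left=['D'] right=['X'] parent=V
Step 2 (right): focus=X path=2 depth=1 children=['Y'] left=['D', 'I'] right=[] parent=V
Step 3 (down 0): focus=Y path=2/0 depth=2 children=[] left=[] right=[] parent=X
Step 4 (up): focus=X path=2 depth=1 children=['Y'] left=['D', 'I'] right=[] parent=V

Answer: X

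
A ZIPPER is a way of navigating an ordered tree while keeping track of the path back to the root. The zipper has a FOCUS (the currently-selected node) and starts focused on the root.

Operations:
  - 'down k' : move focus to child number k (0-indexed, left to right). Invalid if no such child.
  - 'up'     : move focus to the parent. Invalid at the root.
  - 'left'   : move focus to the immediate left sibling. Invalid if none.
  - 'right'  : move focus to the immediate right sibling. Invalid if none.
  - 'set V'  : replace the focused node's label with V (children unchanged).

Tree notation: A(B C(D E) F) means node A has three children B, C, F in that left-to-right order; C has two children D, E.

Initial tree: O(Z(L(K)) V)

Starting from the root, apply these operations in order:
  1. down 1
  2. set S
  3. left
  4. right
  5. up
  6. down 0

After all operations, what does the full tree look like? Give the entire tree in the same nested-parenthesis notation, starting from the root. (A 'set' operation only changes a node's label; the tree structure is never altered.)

Step 1 (down 1): focus=V path=1 depth=1 children=[] left=['Z'] right=[] parent=O
Step 2 (set S): focus=S path=1 depth=1 children=[] left=['Z'] right=[] parent=O
Step 3 (left): focus=Z path=0 depth=1 children=['L'] left=[] right=['S'] parent=O
Step 4 (right): focus=S path=1 depth=1 children=[] left=['Z'] right=[] parent=O
Step 5 (up): focus=O path=root depth=0 children=['Z', 'S'] (at root)
Step 6 (down 0): focus=Z path=0 depth=1 children=['L'] left=[] right=['S'] parent=O

Answer: O(Z(L(K)) S)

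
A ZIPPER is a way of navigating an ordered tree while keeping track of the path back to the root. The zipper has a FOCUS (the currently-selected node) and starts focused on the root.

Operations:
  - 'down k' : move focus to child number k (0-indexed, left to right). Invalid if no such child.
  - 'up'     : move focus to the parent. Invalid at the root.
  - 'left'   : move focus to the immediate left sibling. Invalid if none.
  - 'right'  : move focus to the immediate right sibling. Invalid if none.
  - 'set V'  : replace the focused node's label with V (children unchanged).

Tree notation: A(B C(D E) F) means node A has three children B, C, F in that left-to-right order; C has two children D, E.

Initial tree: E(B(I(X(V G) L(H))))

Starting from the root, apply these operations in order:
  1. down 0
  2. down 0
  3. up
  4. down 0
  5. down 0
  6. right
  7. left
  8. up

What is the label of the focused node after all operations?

Step 1 (down 0): focus=B path=0 depth=1 children=['I'] left=[] right=[] parent=E
Step 2 (down 0): focus=I path=0/0 depth=2 children=['X', 'L'] left=[] right=[] parent=B
Step 3 (up): focus=B path=0 depth=1 children=['I'] left=[] right=[] parent=E
Step 4 (down 0): focus=I path=0/0 depth=2 children=['X', 'L'] left=[] right=[] parent=B
Step 5 (down 0): focus=X path=0/0/0 depth=3 children=['V', 'G'] left=[] right=['L'] parent=I
Step 6 (right): focus=L path=0/0/1 depth=3 children=['H'] left=['X'] right=[] parent=I
Step 7 (left): focus=X path=0/0/0 depth=3 children=['V', 'G'] left=[] right=['L'] parent=I
Step 8 (up): focus=I path=0/0 depth=2 children=['X', 'L'] left=[] right=[] parent=B

Answer: I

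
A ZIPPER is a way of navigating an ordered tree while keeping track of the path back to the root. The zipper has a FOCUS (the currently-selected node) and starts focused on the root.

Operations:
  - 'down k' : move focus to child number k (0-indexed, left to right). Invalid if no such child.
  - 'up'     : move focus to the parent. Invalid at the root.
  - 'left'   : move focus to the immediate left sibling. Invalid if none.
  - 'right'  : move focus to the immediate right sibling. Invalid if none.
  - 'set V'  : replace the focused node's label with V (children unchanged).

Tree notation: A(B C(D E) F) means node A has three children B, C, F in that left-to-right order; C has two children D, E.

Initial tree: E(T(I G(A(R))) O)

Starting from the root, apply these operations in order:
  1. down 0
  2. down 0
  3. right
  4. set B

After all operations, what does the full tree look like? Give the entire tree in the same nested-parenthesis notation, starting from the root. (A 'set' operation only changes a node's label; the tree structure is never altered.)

Step 1 (down 0): focus=T path=0 depth=1 children=['I', 'G'] left=[] right=['O'] parent=E
Step 2 (down 0): focus=I path=0/0 depth=2 children=[] left=[] right=['G'] parent=T
Step 3 (right): focus=G path=0/1 depth=2 children=['A'] left=['I'] right=[] parent=T
Step 4 (set B): focus=B path=0/1 depth=2 children=['A'] left=['I'] right=[] parent=T

Answer: E(T(I B(A(R))) O)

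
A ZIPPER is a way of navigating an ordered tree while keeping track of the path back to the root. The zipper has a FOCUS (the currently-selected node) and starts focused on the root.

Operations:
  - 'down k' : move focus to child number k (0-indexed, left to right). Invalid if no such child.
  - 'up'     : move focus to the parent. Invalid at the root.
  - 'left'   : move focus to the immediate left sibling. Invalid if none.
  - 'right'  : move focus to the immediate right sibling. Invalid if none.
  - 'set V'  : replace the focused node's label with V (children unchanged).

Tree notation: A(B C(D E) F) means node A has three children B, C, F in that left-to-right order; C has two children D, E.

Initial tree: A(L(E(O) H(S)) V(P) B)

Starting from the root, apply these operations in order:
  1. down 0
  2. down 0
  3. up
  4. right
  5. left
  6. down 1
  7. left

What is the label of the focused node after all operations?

Step 1 (down 0): focus=L path=0 depth=1 children=['E', 'H'] left=[] right=['V', 'B'] parent=A
Step 2 (down 0): focus=E path=0/0 depth=2 children=['O'] left=[] right=['H'] parent=L
Step 3 (up): focus=L path=0 depth=1 children=['E', 'H'] left=[] right=['V', 'B'] parent=A
Step 4 (right): focus=V path=1 depth=1 children=['P'] left=['L'] right=['B'] parent=A
Step 5 (left): focus=L path=0 depth=1 children=['E', 'H'] left=[] right=['V', 'B'] parent=A
Step 6 (down 1): focus=H path=0/1 depth=2 children=['S'] left=['E'] right=[] parent=L
Step 7 (left): focus=E path=0/0 depth=2 children=['O'] left=[] right=['H'] parent=L

Answer: E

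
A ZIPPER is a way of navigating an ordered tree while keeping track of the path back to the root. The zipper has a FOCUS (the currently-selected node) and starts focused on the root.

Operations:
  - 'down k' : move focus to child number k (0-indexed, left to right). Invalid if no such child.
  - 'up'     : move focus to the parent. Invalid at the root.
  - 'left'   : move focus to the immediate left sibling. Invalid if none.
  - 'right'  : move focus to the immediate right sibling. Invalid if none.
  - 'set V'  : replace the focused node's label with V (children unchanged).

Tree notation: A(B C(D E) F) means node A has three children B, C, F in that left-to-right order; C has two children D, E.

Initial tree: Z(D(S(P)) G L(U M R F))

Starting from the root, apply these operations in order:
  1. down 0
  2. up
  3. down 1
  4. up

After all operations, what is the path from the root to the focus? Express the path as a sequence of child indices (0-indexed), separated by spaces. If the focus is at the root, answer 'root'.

Answer: root

Derivation:
Step 1 (down 0): focus=D path=0 depth=1 children=['S'] left=[] right=['G', 'L'] parent=Z
Step 2 (up): focus=Z path=root depth=0 children=['D', 'G', 'L'] (at root)
Step 3 (down 1): focus=G path=1 depth=1 children=[] left=['D'] right=['L'] parent=Z
Step 4 (up): focus=Z path=root depth=0 children=['D', 'G', 'L'] (at root)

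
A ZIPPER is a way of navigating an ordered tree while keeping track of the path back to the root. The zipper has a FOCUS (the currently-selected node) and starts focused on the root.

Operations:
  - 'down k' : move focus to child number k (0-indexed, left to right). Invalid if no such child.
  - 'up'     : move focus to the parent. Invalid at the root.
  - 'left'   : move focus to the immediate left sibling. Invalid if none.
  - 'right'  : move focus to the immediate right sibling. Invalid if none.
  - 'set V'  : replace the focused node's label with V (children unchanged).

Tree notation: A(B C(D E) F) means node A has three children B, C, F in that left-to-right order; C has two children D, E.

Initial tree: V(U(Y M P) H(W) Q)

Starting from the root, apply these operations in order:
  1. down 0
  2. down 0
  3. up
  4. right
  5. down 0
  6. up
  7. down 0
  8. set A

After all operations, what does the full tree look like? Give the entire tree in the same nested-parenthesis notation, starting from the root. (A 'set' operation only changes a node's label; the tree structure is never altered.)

Step 1 (down 0): focus=U path=0 depth=1 children=['Y', 'M', 'P'] left=[] right=['H', 'Q'] parent=V
Step 2 (down 0): focus=Y path=0/0 depth=2 children=[] left=[] right=['M', 'P'] parent=U
Step 3 (up): focus=U path=0 depth=1 children=['Y', 'M', 'P'] left=[] right=['H', 'Q'] parent=V
Step 4 (right): focus=H path=1 depth=1 children=['W'] left=['U'] right=['Q'] parent=V
Step 5 (down 0): focus=W path=1/0 depth=2 children=[] left=[] right=[] parent=H
Step 6 (up): focus=H path=1 depth=1 children=['W'] left=['U'] right=['Q'] parent=V
Step 7 (down 0): focus=W path=1/0 depth=2 children=[] left=[] right=[] parent=H
Step 8 (set A): focus=A path=1/0 depth=2 children=[] left=[] right=[] parent=H

Answer: V(U(Y M P) H(A) Q)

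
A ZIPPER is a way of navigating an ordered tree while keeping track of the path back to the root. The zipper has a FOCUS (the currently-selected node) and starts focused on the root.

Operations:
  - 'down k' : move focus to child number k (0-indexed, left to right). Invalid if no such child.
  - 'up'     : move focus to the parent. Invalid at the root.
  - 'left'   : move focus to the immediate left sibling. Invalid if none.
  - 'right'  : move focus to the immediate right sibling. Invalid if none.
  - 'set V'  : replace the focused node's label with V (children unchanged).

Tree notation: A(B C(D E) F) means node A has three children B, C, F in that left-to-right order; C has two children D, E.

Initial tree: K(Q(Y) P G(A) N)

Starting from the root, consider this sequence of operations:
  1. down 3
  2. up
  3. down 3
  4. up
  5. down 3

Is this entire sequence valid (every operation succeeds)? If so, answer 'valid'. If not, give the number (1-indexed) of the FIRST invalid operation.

Answer: valid

Derivation:
Step 1 (down 3): focus=N path=3 depth=1 children=[] left=['Q', 'P', 'G'] right=[] parent=K
Step 2 (up): focus=K path=root depth=0 children=['Q', 'P', 'G', 'N'] (at root)
Step 3 (down 3): focus=N path=3 depth=1 children=[] left=['Q', 'P', 'G'] right=[] parent=K
Step 4 (up): focus=K path=root depth=0 children=['Q', 'P', 'G', 'N'] (at root)
Step 5 (down 3): focus=N path=3 depth=1 children=[] left=['Q', 'P', 'G'] right=[] parent=K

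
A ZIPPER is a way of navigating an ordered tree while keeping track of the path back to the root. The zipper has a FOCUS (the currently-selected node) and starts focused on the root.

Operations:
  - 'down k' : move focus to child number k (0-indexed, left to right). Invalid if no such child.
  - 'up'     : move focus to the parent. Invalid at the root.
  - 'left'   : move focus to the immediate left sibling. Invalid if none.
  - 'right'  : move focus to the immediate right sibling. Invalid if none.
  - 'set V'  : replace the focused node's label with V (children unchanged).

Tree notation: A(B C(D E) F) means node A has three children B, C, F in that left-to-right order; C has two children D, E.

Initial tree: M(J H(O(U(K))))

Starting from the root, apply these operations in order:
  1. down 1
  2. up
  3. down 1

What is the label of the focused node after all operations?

Answer: H

Derivation:
Step 1 (down 1): focus=H path=1 depth=1 children=['O'] left=['J'] right=[] parent=M
Step 2 (up): focus=M path=root depth=0 children=['J', 'H'] (at root)
Step 3 (down 1): focus=H path=1 depth=1 children=['O'] left=['J'] right=[] parent=M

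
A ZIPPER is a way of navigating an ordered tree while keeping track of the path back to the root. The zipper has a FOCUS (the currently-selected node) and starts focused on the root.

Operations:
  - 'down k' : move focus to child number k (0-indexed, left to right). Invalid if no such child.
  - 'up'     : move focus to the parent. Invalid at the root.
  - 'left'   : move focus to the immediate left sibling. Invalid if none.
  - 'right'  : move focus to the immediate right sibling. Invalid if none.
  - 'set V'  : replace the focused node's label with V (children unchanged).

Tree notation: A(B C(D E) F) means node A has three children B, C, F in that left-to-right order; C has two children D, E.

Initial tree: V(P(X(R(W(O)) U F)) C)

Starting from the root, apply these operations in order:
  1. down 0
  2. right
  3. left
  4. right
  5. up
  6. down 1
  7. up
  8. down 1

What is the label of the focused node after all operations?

Step 1 (down 0): focus=P path=0 depth=1 children=['X'] left=[] right=['C'] parent=V
Step 2 (right): focus=C path=1 depth=1 children=[] left=['P'] right=[] parent=V
Step 3 (left): focus=P path=0 depth=1 children=['X'] left=[] right=['C'] parent=V
Step 4 (right): focus=C path=1 depth=1 children=[] left=['P'] right=[] parent=V
Step 5 (up): focus=V path=root depth=0 children=['P', 'C'] (at root)
Step 6 (down 1): focus=C path=1 depth=1 children=[] left=['P'] right=[] parent=V
Step 7 (up): focus=V path=root depth=0 children=['P', 'C'] (at root)
Step 8 (down 1): focus=C path=1 depth=1 children=[] left=['P'] right=[] parent=V

Answer: C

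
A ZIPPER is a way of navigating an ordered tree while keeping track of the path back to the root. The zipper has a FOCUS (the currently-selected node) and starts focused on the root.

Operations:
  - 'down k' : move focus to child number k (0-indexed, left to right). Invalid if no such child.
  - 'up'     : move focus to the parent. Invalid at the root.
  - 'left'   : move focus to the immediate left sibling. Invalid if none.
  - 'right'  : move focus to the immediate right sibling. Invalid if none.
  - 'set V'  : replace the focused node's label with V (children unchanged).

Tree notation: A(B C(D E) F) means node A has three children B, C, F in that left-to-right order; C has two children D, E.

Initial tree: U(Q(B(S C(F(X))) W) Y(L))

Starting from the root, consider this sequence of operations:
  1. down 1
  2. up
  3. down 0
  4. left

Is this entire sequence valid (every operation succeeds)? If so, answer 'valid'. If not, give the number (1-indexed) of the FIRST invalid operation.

Step 1 (down 1): focus=Y path=1 depth=1 children=['L'] left=['Q'] right=[] parent=U
Step 2 (up): focus=U path=root depth=0 children=['Q', 'Y'] (at root)
Step 3 (down 0): focus=Q path=0 depth=1 children=['B', 'W'] left=[] right=['Y'] parent=U
Step 4 (left): INVALID

Answer: 4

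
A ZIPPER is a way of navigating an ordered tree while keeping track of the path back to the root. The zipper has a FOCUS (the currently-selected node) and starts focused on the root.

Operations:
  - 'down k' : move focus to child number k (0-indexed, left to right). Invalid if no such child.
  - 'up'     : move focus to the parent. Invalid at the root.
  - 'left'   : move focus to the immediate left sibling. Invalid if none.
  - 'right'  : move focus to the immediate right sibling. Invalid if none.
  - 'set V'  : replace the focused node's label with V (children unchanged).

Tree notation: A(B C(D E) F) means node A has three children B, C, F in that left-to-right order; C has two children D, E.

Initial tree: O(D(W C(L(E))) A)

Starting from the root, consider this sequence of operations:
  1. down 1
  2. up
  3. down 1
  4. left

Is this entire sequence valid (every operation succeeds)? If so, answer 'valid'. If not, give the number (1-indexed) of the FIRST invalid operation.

Answer: valid

Derivation:
Step 1 (down 1): focus=A path=1 depth=1 children=[] left=['D'] right=[] parent=O
Step 2 (up): focus=O path=root depth=0 children=['D', 'A'] (at root)
Step 3 (down 1): focus=A path=1 depth=1 children=[] left=['D'] right=[] parent=O
Step 4 (left): focus=D path=0 depth=1 children=['W', 'C'] left=[] right=['A'] parent=O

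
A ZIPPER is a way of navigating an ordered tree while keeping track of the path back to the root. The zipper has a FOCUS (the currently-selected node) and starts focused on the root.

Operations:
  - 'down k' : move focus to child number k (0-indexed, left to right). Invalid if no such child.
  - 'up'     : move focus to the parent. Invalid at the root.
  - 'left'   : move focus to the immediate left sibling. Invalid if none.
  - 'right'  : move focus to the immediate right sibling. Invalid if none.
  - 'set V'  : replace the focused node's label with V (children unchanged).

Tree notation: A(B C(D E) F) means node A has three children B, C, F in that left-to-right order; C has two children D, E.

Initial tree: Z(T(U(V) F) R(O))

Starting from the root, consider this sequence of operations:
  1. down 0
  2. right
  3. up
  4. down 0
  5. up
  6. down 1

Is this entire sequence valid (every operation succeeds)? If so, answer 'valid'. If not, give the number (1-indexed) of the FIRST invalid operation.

Step 1 (down 0): focus=T path=0 depth=1 children=['U', 'F'] left=[] right=['R'] parent=Z
Step 2 (right): focus=R path=1 depth=1 children=['O'] left=['T'] right=[] parent=Z
Step 3 (up): focus=Z path=root depth=0 children=['T', 'R'] (at root)
Step 4 (down 0): focus=T path=0 depth=1 children=['U', 'F'] left=[] right=['R'] parent=Z
Step 5 (up): focus=Z path=root depth=0 children=['T', 'R'] (at root)
Step 6 (down 1): focus=R path=1 depth=1 children=['O'] left=['T'] right=[] parent=Z

Answer: valid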